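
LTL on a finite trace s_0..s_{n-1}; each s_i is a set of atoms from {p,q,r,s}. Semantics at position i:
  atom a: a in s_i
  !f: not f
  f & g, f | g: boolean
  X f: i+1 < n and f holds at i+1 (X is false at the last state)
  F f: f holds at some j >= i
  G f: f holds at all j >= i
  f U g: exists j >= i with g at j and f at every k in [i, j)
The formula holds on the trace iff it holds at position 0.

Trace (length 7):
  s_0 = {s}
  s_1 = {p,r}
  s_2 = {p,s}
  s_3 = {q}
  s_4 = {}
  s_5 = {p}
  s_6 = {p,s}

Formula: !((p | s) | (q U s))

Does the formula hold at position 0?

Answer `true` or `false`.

s_0={s}: !((p | s) | (q U s))=False ((p | s) | (q U s))=True (p | s)=True p=False s=True (q U s)=True q=False
s_1={p,r}: !((p | s) | (q U s))=False ((p | s) | (q U s))=True (p | s)=True p=True s=False (q U s)=False q=False
s_2={p,s}: !((p | s) | (q U s))=False ((p | s) | (q U s))=True (p | s)=True p=True s=True (q U s)=True q=False
s_3={q}: !((p | s) | (q U s))=True ((p | s) | (q U s))=False (p | s)=False p=False s=False (q U s)=False q=True
s_4={}: !((p | s) | (q U s))=True ((p | s) | (q U s))=False (p | s)=False p=False s=False (q U s)=False q=False
s_5={p}: !((p | s) | (q U s))=False ((p | s) | (q U s))=True (p | s)=True p=True s=False (q U s)=False q=False
s_6={p,s}: !((p | s) | (q U s))=False ((p | s) | (q U s))=True (p | s)=True p=True s=True (q U s)=True q=False

Answer: false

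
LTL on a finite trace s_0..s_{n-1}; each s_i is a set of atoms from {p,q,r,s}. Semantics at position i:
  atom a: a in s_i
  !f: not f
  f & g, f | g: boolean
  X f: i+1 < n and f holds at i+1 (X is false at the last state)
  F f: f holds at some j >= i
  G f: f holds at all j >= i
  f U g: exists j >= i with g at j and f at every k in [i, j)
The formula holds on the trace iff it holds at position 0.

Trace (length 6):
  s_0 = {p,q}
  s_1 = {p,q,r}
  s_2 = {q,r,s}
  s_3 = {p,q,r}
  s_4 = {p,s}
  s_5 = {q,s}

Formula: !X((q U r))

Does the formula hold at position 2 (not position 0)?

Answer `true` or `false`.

Answer: false

Derivation:
s_0={p,q}: !X((q U r))=False X((q U r))=True (q U r)=True q=True r=False
s_1={p,q,r}: !X((q U r))=False X((q U r))=True (q U r)=True q=True r=True
s_2={q,r,s}: !X((q U r))=False X((q U r))=True (q U r)=True q=True r=True
s_3={p,q,r}: !X((q U r))=True X((q U r))=False (q U r)=True q=True r=True
s_4={p,s}: !X((q U r))=True X((q U r))=False (q U r)=False q=False r=False
s_5={q,s}: !X((q U r))=True X((q U r))=False (q U r)=False q=True r=False
Evaluating at position 2: result = False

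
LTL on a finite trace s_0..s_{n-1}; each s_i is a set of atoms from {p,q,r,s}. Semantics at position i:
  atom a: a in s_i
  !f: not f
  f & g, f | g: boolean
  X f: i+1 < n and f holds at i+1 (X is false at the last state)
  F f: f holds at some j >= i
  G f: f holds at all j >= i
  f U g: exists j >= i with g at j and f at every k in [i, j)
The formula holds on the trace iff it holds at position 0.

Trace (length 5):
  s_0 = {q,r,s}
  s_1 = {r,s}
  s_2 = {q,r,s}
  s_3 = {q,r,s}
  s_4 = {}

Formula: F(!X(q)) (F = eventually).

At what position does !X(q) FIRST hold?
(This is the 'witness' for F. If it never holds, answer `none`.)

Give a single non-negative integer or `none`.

s_0={q,r,s}: !X(q)=True X(q)=False q=True
s_1={r,s}: !X(q)=False X(q)=True q=False
s_2={q,r,s}: !X(q)=False X(q)=True q=True
s_3={q,r,s}: !X(q)=True X(q)=False q=True
s_4={}: !X(q)=True X(q)=False q=False
F(!X(q)) holds; first witness at position 0.

Answer: 0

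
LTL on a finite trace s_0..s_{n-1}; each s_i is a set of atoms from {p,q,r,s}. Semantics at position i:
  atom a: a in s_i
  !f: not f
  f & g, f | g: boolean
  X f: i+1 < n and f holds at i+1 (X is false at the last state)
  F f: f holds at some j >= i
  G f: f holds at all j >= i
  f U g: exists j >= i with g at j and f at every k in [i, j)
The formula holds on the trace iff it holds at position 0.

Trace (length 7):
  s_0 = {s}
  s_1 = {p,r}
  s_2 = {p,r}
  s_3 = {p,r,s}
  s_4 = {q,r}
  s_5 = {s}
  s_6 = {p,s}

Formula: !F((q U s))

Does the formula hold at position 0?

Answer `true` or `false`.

s_0={s}: !F((q U s))=False F((q U s))=True (q U s)=True q=False s=True
s_1={p,r}: !F((q U s))=False F((q U s))=True (q U s)=False q=False s=False
s_2={p,r}: !F((q U s))=False F((q U s))=True (q U s)=False q=False s=False
s_3={p,r,s}: !F((q U s))=False F((q U s))=True (q U s)=True q=False s=True
s_4={q,r}: !F((q U s))=False F((q U s))=True (q U s)=True q=True s=False
s_5={s}: !F((q U s))=False F((q U s))=True (q U s)=True q=False s=True
s_6={p,s}: !F((q U s))=False F((q U s))=True (q U s)=True q=False s=True

Answer: false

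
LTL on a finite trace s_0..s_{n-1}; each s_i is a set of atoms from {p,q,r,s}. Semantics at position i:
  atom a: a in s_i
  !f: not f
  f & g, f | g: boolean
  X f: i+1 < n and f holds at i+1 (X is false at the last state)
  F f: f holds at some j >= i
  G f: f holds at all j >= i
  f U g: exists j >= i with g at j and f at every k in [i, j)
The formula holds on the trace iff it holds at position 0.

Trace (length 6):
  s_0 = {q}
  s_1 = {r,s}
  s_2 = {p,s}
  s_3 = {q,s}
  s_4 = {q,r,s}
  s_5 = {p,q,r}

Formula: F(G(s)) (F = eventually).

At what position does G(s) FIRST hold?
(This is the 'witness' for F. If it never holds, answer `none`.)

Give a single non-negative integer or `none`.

s_0={q}: G(s)=False s=False
s_1={r,s}: G(s)=False s=True
s_2={p,s}: G(s)=False s=True
s_3={q,s}: G(s)=False s=True
s_4={q,r,s}: G(s)=False s=True
s_5={p,q,r}: G(s)=False s=False
F(G(s)) does not hold (no witness exists).

Answer: none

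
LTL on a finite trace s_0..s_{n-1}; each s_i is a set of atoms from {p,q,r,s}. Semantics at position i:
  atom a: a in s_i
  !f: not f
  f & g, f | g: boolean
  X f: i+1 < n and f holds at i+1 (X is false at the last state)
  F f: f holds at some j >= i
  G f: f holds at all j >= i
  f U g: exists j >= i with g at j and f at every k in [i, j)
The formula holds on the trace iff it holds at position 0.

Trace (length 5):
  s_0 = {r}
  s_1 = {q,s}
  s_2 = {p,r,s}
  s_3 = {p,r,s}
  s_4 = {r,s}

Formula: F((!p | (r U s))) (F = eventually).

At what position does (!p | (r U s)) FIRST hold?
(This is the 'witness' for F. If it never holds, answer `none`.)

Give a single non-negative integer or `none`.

s_0={r}: (!p | (r U s))=True !p=True p=False (r U s)=True r=True s=False
s_1={q,s}: (!p | (r U s))=True !p=True p=False (r U s)=True r=False s=True
s_2={p,r,s}: (!p | (r U s))=True !p=False p=True (r U s)=True r=True s=True
s_3={p,r,s}: (!p | (r U s))=True !p=False p=True (r U s)=True r=True s=True
s_4={r,s}: (!p | (r U s))=True !p=True p=False (r U s)=True r=True s=True
F((!p | (r U s))) holds; first witness at position 0.

Answer: 0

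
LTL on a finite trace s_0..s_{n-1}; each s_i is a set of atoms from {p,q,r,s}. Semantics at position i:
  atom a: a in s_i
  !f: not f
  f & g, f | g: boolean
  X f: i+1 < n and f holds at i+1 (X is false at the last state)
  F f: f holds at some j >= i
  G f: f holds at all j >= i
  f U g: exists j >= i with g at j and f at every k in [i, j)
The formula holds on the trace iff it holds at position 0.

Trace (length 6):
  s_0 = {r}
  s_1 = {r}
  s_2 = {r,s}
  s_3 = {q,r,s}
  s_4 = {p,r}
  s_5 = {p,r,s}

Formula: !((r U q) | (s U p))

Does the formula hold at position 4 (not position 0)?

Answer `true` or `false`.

s_0={r}: !((r U q) | (s U p))=False ((r U q) | (s U p))=True (r U q)=True r=True q=False (s U p)=False s=False p=False
s_1={r}: !((r U q) | (s U p))=False ((r U q) | (s U p))=True (r U q)=True r=True q=False (s U p)=False s=False p=False
s_2={r,s}: !((r U q) | (s U p))=False ((r U q) | (s U p))=True (r U q)=True r=True q=False (s U p)=True s=True p=False
s_3={q,r,s}: !((r U q) | (s U p))=False ((r U q) | (s U p))=True (r U q)=True r=True q=True (s U p)=True s=True p=False
s_4={p,r}: !((r U q) | (s U p))=False ((r U q) | (s U p))=True (r U q)=False r=True q=False (s U p)=True s=False p=True
s_5={p,r,s}: !((r U q) | (s U p))=False ((r U q) | (s U p))=True (r U q)=False r=True q=False (s U p)=True s=True p=True
Evaluating at position 4: result = False

Answer: false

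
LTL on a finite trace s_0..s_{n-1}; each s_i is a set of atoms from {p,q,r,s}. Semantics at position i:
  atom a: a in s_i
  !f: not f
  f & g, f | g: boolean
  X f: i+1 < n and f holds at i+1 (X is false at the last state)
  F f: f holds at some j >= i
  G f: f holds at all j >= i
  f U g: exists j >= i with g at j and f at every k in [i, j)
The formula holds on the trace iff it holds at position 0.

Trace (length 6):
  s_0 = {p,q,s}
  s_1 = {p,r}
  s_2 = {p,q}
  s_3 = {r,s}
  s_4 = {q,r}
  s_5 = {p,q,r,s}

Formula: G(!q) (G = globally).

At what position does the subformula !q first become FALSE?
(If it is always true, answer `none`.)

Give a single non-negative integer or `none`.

s_0={p,q,s}: !q=False q=True
s_1={p,r}: !q=True q=False
s_2={p,q}: !q=False q=True
s_3={r,s}: !q=True q=False
s_4={q,r}: !q=False q=True
s_5={p,q,r,s}: !q=False q=True
G(!q) holds globally = False
First violation at position 0.

Answer: 0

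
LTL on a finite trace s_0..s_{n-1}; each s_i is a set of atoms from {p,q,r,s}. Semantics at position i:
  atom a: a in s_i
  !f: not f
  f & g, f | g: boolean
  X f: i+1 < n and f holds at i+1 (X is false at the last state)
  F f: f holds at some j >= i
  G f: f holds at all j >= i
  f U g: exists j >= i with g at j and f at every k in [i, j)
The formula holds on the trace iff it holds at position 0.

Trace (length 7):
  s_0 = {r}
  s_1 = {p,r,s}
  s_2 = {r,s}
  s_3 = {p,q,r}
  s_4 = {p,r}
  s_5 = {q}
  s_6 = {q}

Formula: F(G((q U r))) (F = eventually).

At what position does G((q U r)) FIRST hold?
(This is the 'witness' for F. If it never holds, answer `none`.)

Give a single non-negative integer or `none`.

s_0={r}: G((q U r))=False (q U r)=True q=False r=True
s_1={p,r,s}: G((q U r))=False (q U r)=True q=False r=True
s_2={r,s}: G((q U r))=False (q U r)=True q=False r=True
s_3={p,q,r}: G((q U r))=False (q U r)=True q=True r=True
s_4={p,r}: G((q U r))=False (q U r)=True q=False r=True
s_5={q}: G((q U r))=False (q U r)=False q=True r=False
s_6={q}: G((q U r))=False (q U r)=False q=True r=False
F(G((q U r))) does not hold (no witness exists).

Answer: none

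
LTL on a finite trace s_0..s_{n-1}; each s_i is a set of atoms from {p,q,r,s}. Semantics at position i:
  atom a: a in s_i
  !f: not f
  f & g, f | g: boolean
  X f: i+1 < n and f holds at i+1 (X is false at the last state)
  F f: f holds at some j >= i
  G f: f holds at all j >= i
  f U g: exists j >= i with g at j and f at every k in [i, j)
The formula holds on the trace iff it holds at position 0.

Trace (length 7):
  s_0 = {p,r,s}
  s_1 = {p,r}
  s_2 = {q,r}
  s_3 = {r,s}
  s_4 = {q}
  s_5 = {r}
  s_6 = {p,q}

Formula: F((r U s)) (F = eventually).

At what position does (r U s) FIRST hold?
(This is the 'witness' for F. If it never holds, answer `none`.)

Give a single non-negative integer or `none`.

s_0={p,r,s}: (r U s)=True r=True s=True
s_1={p,r}: (r U s)=True r=True s=False
s_2={q,r}: (r U s)=True r=True s=False
s_3={r,s}: (r U s)=True r=True s=True
s_4={q}: (r U s)=False r=False s=False
s_5={r}: (r U s)=False r=True s=False
s_6={p,q}: (r U s)=False r=False s=False
F((r U s)) holds; first witness at position 0.

Answer: 0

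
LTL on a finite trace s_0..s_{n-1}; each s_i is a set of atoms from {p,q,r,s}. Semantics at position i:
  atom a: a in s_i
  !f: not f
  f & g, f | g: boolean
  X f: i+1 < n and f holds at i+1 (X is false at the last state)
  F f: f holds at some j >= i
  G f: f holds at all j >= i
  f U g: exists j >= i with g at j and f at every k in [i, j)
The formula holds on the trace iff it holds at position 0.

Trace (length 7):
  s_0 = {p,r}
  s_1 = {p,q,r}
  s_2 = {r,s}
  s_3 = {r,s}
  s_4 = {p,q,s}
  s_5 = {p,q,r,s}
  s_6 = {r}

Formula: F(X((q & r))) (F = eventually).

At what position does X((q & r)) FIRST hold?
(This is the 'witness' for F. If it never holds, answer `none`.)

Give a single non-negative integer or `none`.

Answer: 0

Derivation:
s_0={p,r}: X((q & r))=True (q & r)=False q=False r=True
s_1={p,q,r}: X((q & r))=False (q & r)=True q=True r=True
s_2={r,s}: X((q & r))=False (q & r)=False q=False r=True
s_3={r,s}: X((q & r))=False (q & r)=False q=False r=True
s_4={p,q,s}: X((q & r))=True (q & r)=False q=True r=False
s_5={p,q,r,s}: X((q & r))=False (q & r)=True q=True r=True
s_6={r}: X((q & r))=False (q & r)=False q=False r=True
F(X((q & r))) holds; first witness at position 0.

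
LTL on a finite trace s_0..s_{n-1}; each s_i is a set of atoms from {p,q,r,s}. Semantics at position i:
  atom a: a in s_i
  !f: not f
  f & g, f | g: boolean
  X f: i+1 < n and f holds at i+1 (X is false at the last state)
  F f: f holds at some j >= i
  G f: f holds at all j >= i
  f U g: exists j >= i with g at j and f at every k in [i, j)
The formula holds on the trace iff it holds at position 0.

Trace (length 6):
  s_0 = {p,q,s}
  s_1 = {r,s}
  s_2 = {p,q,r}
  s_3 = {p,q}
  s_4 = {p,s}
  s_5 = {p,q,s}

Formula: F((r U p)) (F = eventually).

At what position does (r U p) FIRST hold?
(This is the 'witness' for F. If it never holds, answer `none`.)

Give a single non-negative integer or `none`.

s_0={p,q,s}: (r U p)=True r=False p=True
s_1={r,s}: (r U p)=True r=True p=False
s_2={p,q,r}: (r U p)=True r=True p=True
s_3={p,q}: (r U p)=True r=False p=True
s_4={p,s}: (r U p)=True r=False p=True
s_5={p,q,s}: (r U p)=True r=False p=True
F((r U p)) holds; first witness at position 0.

Answer: 0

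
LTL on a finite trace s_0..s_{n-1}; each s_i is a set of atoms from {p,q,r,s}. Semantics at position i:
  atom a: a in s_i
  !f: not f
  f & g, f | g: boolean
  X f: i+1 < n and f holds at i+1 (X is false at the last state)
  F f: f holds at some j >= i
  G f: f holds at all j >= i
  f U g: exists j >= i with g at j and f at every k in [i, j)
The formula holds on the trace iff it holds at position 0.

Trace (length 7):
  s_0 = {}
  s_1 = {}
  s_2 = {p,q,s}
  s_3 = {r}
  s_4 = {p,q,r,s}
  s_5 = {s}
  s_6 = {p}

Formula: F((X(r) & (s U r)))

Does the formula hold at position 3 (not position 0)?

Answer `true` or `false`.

Answer: true

Derivation:
s_0={}: F((X(r) & (s U r)))=True (X(r) & (s U r))=False X(r)=False r=False (s U r)=False s=False
s_1={}: F((X(r) & (s U r)))=True (X(r) & (s U r))=False X(r)=False r=False (s U r)=False s=False
s_2={p,q,s}: F((X(r) & (s U r)))=True (X(r) & (s U r))=True X(r)=True r=False (s U r)=True s=True
s_3={r}: F((X(r) & (s U r)))=True (X(r) & (s U r))=True X(r)=True r=True (s U r)=True s=False
s_4={p,q,r,s}: F((X(r) & (s U r)))=False (X(r) & (s U r))=False X(r)=False r=True (s U r)=True s=True
s_5={s}: F((X(r) & (s U r)))=False (X(r) & (s U r))=False X(r)=False r=False (s U r)=False s=True
s_6={p}: F((X(r) & (s U r)))=False (X(r) & (s U r))=False X(r)=False r=False (s U r)=False s=False
Evaluating at position 3: result = True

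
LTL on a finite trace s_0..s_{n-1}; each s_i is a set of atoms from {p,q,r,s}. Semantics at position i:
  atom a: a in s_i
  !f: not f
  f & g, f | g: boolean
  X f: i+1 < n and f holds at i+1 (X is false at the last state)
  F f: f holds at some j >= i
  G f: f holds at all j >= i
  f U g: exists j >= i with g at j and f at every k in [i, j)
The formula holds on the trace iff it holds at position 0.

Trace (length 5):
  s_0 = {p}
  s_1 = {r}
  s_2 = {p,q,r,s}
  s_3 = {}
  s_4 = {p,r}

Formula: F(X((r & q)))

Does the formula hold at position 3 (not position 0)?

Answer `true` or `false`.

Answer: false

Derivation:
s_0={p}: F(X((r & q)))=True X((r & q))=False (r & q)=False r=False q=False
s_1={r}: F(X((r & q)))=True X((r & q))=True (r & q)=False r=True q=False
s_2={p,q,r,s}: F(X((r & q)))=False X((r & q))=False (r & q)=True r=True q=True
s_3={}: F(X((r & q)))=False X((r & q))=False (r & q)=False r=False q=False
s_4={p,r}: F(X((r & q)))=False X((r & q))=False (r & q)=False r=True q=False
Evaluating at position 3: result = False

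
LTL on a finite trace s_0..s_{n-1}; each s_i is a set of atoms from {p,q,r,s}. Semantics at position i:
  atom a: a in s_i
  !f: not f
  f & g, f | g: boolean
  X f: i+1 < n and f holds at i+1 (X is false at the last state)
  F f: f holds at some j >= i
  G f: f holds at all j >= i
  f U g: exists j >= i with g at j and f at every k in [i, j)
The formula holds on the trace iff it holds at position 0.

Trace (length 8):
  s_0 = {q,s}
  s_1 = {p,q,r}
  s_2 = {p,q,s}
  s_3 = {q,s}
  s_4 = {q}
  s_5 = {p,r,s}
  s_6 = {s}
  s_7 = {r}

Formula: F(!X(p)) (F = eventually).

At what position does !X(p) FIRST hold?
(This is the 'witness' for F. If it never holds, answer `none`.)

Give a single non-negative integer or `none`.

s_0={q,s}: !X(p)=False X(p)=True p=False
s_1={p,q,r}: !X(p)=False X(p)=True p=True
s_2={p,q,s}: !X(p)=True X(p)=False p=True
s_3={q,s}: !X(p)=True X(p)=False p=False
s_4={q}: !X(p)=False X(p)=True p=False
s_5={p,r,s}: !X(p)=True X(p)=False p=True
s_6={s}: !X(p)=True X(p)=False p=False
s_7={r}: !X(p)=True X(p)=False p=False
F(!X(p)) holds; first witness at position 2.

Answer: 2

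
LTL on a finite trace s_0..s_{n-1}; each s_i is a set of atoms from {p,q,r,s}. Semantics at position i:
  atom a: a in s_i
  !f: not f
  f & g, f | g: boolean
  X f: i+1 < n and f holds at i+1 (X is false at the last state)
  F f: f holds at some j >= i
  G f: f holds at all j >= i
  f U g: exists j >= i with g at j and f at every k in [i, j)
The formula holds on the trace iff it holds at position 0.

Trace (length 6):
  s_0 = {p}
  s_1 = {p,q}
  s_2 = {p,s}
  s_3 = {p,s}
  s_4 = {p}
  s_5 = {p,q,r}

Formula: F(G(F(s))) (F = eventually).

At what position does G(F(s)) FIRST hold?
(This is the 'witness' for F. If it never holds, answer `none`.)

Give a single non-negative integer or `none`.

Answer: none

Derivation:
s_0={p}: G(F(s))=False F(s)=True s=False
s_1={p,q}: G(F(s))=False F(s)=True s=False
s_2={p,s}: G(F(s))=False F(s)=True s=True
s_3={p,s}: G(F(s))=False F(s)=True s=True
s_4={p}: G(F(s))=False F(s)=False s=False
s_5={p,q,r}: G(F(s))=False F(s)=False s=False
F(G(F(s))) does not hold (no witness exists).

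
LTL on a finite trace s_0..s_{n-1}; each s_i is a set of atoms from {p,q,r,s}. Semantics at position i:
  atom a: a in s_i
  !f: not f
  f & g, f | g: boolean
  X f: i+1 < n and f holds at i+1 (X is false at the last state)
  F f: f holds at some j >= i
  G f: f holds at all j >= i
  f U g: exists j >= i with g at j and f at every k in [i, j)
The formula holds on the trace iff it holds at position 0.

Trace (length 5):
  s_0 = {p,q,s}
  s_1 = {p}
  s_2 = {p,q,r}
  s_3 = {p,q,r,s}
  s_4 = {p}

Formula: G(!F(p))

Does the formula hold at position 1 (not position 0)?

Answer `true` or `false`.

Answer: false

Derivation:
s_0={p,q,s}: G(!F(p))=False !F(p)=False F(p)=True p=True
s_1={p}: G(!F(p))=False !F(p)=False F(p)=True p=True
s_2={p,q,r}: G(!F(p))=False !F(p)=False F(p)=True p=True
s_3={p,q,r,s}: G(!F(p))=False !F(p)=False F(p)=True p=True
s_4={p}: G(!F(p))=False !F(p)=False F(p)=True p=True
Evaluating at position 1: result = False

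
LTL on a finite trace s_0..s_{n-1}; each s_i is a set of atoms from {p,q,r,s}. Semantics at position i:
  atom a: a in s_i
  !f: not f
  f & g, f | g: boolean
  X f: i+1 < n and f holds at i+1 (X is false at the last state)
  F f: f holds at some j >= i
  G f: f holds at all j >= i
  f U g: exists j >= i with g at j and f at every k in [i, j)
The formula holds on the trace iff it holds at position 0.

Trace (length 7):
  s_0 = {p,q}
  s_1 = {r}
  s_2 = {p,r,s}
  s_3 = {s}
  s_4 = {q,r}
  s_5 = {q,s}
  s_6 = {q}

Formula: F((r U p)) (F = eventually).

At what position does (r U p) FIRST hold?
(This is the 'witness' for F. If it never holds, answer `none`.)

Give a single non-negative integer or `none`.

Answer: 0

Derivation:
s_0={p,q}: (r U p)=True r=False p=True
s_1={r}: (r U p)=True r=True p=False
s_2={p,r,s}: (r U p)=True r=True p=True
s_3={s}: (r U p)=False r=False p=False
s_4={q,r}: (r U p)=False r=True p=False
s_5={q,s}: (r U p)=False r=False p=False
s_6={q}: (r U p)=False r=False p=False
F((r U p)) holds; first witness at position 0.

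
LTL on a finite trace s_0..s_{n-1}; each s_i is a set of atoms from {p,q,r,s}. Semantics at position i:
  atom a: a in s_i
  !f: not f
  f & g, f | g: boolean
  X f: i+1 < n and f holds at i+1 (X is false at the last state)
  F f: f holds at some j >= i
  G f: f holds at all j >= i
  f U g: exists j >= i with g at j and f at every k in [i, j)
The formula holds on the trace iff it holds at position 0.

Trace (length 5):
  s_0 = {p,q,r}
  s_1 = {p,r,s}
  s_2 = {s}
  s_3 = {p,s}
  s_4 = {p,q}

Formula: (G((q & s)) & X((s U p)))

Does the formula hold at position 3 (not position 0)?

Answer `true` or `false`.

Answer: false

Derivation:
s_0={p,q,r}: (G((q & s)) & X((s U p)))=False G((q & s))=False (q & s)=False q=True s=False X((s U p))=True (s U p)=True p=True
s_1={p,r,s}: (G((q & s)) & X((s U p)))=False G((q & s))=False (q & s)=False q=False s=True X((s U p))=True (s U p)=True p=True
s_2={s}: (G((q & s)) & X((s U p)))=False G((q & s))=False (q & s)=False q=False s=True X((s U p))=True (s U p)=True p=False
s_3={p,s}: (G((q & s)) & X((s U p)))=False G((q & s))=False (q & s)=False q=False s=True X((s U p))=True (s U p)=True p=True
s_4={p,q}: (G((q & s)) & X((s U p)))=False G((q & s))=False (q & s)=False q=True s=False X((s U p))=False (s U p)=True p=True
Evaluating at position 3: result = False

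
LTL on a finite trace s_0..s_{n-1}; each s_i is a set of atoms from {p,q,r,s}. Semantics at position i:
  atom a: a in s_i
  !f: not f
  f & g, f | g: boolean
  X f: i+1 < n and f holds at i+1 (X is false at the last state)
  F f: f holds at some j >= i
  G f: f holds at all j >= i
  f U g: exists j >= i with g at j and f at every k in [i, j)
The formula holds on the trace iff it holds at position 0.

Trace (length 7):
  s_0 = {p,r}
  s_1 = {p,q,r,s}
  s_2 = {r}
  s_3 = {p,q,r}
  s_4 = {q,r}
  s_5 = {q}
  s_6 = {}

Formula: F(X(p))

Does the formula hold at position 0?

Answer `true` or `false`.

Answer: true

Derivation:
s_0={p,r}: F(X(p))=True X(p)=True p=True
s_1={p,q,r,s}: F(X(p))=True X(p)=False p=True
s_2={r}: F(X(p))=True X(p)=True p=False
s_3={p,q,r}: F(X(p))=False X(p)=False p=True
s_4={q,r}: F(X(p))=False X(p)=False p=False
s_5={q}: F(X(p))=False X(p)=False p=False
s_6={}: F(X(p))=False X(p)=False p=False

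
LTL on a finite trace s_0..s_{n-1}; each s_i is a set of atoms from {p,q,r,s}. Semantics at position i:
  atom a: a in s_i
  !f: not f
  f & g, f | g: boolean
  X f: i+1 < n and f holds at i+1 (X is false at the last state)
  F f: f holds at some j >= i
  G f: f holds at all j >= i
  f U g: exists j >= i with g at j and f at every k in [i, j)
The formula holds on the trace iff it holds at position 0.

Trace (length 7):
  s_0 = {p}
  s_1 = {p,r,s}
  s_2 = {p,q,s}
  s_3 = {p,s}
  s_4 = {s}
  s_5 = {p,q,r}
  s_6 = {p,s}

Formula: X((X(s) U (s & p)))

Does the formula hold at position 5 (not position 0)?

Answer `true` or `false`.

Answer: true

Derivation:
s_0={p}: X((X(s) U (s & p)))=True (X(s) U (s & p))=True X(s)=True s=False (s & p)=False p=True
s_1={p,r,s}: X((X(s) U (s & p)))=True (X(s) U (s & p))=True X(s)=True s=True (s & p)=True p=True
s_2={p,q,s}: X((X(s) U (s & p)))=True (X(s) U (s & p))=True X(s)=True s=True (s & p)=True p=True
s_3={p,s}: X((X(s) U (s & p)))=False (X(s) U (s & p))=True X(s)=True s=True (s & p)=True p=True
s_4={s}: X((X(s) U (s & p)))=True (X(s) U (s & p))=False X(s)=False s=True (s & p)=False p=False
s_5={p,q,r}: X((X(s) U (s & p)))=True (X(s) U (s & p))=True X(s)=True s=False (s & p)=False p=True
s_6={p,s}: X((X(s) U (s & p)))=False (X(s) U (s & p))=True X(s)=False s=True (s & p)=True p=True
Evaluating at position 5: result = True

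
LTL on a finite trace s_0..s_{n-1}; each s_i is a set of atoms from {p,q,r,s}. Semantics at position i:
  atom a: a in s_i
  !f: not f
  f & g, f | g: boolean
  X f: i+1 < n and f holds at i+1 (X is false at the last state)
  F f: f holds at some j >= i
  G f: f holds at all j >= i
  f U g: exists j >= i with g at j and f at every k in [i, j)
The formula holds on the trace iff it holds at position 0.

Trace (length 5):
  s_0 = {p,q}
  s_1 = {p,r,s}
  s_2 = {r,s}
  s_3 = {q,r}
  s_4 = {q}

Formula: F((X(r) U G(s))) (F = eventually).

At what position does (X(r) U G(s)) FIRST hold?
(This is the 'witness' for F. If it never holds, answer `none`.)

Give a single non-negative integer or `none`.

s_0={p,q}: (X(r) U G(s))=False X(r)=True r=False G(s)=False s=False
s_1={p,r,s}: (X(r) U G(s))=False X(r)=True r=True G(s)=False s=True
s_2={r,s}: (X(r) U G(s))=False X(r)=True r=True G(s)=False s=True
s_3={q,r}: (X(r) U G(s))=False X(r)=False r=True G(s)=False s=False
s_4={q}: (X(r) U G(s))=False X(r)=False r=False G(s)=False s=False
F((X(r) U G(s))) does not hold (no witness exists).

Answer: none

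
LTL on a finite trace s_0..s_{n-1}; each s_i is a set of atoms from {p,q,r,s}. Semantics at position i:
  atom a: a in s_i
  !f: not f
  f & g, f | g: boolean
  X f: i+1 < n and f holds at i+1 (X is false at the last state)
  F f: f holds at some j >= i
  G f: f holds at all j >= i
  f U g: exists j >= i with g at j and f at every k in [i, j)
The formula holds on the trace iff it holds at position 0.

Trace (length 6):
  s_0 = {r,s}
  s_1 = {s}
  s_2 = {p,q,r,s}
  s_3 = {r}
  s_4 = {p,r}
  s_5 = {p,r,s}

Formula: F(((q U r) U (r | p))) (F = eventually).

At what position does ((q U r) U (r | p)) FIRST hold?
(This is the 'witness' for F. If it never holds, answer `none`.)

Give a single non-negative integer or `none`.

Answer: 0

Derivation:
s_0={r,s}: ((q U r) U (r | p))=True (q U r)=True q=False r=True (r | p)=True p=False
s_1={s}: ((q U r) U (r | p))=False (q U r)=False q=False r=False (r | p)=False p=False
s_2={p,q,r,s}: ((q U r) U (r | p))=True (q U r)=True q=True r=True (r | p)=True p=True
s_3={r}: ((q U r) U (r | p))=True (q U r)=True q=False r=True (r | p)=True p=False
s_4={p,r}: ((q U r) U (r | p))=True (q U r)=True q=False r=True (r | p)=True p=True
s_5={p,r,s}: ((q U r) U (r | p))=True (q U r)=True q=False r=True (r | p)=True p=True
F(((q U r) U (r | p))) holds; first witness at position 0.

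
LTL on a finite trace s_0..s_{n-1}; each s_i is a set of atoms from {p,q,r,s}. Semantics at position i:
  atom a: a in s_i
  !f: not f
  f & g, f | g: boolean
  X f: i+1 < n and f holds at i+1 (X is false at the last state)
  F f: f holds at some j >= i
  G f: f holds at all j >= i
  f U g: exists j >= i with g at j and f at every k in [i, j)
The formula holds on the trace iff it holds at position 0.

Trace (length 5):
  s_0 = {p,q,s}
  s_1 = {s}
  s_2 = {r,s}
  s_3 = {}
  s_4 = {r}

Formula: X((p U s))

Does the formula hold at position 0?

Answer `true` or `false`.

s_0={p,q,s}: X((p U s))=True (p U s)=True p=True s=True
s_1={s}: X((p U s))=True (p U s)=True p=False s=True
s_2={r,s}: X((p U s))=False (p U s)=True p=False s=True
s_3={}: X((p U s))=False (p U s)=False p=False s=False
s_4={r}: X((p U s))=False (p U s)=False p=False s=False

Answer: true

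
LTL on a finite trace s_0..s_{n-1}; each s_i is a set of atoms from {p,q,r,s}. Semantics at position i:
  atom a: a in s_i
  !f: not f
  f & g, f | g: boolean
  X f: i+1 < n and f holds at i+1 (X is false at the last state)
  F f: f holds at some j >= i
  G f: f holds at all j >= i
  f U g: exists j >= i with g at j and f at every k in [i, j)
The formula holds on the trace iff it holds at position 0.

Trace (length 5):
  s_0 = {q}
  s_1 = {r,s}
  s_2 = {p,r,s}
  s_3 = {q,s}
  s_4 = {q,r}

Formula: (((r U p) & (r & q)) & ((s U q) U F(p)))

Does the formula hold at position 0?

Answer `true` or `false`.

s_0={q}: (((r U p) & (r & q)) & ((s U q) U F(p)))=False ((r U p) & (r & q))=False (r U p)=False r=False p=False (r & q)=False q=True ((s U q) U F(p))=True (s U q)=True s=False F(p)=True
s_1={r,s}: (((r U p) & (r & q)) & ((s U q) U F(p)))=False ((r U p) & (r & q))=False (r U p)=True r=True p=False (r & q)=False q=False ((s U q) U F(p))=True (s U q)=True s=True F(p)=True
s_2={p,r,s}: (((r U p) & (r & q)) & ((s U q) U F(p)))=False ((r U p) & (r & q))=False (r U p)=True r=True p=True (r & q)=False q=False ((s U q) U F(p))=True (s U q)=True s=True F(p)=True
s_3={q,s}: (((r U p) & (r & q)) & ((s U q) U F(p)))=False ((r U p) & (r & q))=False (r U p)=False r=False p=False (r & q)=False q=True ((s U q) U F(p))=False (s U q)=True s=True F(p)=False
s_4={q,r}: (((r U p) & (r & q)) & ((s U q) U F(p)))=False ((r U p) & (r & q))=False (r U p)=False r=True p=False (r & q)=True q=True ((s U q) U F(p))=False (s U q)=True s=False F(p)=False

Answer: false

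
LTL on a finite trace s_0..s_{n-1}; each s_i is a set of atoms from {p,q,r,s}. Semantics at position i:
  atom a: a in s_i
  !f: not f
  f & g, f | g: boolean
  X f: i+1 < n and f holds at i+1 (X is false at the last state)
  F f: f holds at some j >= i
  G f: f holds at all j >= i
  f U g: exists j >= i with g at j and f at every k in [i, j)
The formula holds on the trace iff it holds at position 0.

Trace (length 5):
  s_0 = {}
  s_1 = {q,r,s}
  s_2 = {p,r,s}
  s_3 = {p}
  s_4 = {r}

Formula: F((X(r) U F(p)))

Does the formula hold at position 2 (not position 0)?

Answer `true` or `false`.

s_0={}: F((X(r) U F(p)))=True (X(r) U F(p))=True X(r)=True r=False F(p)=True p=False
s_1={q,r,s}: F((X(r) U F(p)))=True (X(r) U F(p))=True X(r)=True r=True F(p)=True p=False
s_2={p,r,s}: F((X(r) U F(p)))=True (X(r) U F(p))=True X(r)=False r=True F(p)=True p=True
s_3={p}: F((X(r) U F(p)))=True (X(r) U F(p))=True X(r)=True r=False F(p)=True p=True
s_4={r}: F((X(r) U F(p)))=False (X(r) U F(p))=False X(r)=False r=True F(p)=False p=False
Evaluating at position 2: result = True

Answer: true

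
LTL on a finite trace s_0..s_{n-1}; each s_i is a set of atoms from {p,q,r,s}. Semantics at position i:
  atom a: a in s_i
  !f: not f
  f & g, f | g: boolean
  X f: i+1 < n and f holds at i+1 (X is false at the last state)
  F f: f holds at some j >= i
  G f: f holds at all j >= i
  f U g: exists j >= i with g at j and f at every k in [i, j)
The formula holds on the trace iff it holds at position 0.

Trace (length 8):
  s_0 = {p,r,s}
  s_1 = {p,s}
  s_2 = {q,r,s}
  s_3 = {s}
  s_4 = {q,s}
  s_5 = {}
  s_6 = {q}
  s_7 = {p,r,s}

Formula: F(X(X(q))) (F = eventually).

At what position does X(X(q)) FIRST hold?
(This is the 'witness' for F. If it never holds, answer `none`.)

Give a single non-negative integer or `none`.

Answer: 0

Derivation:
s_0={p,r,s}: X(X(q))=True X(q)=False q=False
s_1={p,s}: X(X(q))=False X(q)=True q=False
s_2={q,r,s}: X(X(q))=True X(q)=False q=True
s_3={s}: X(X(q))=False X(q)=True q=False
s_4={q,s}: X(X(q))=True X(q)=False q=True
s_5={}: X(X(q))=False X(q)=True q=False
s_6={q}: X(X(q))=False X(q)=False q=True
s_7={p,r,s}: X(X(q))=False X(q)=False q=False
F(X(X(q))) holds; first witness at position 0.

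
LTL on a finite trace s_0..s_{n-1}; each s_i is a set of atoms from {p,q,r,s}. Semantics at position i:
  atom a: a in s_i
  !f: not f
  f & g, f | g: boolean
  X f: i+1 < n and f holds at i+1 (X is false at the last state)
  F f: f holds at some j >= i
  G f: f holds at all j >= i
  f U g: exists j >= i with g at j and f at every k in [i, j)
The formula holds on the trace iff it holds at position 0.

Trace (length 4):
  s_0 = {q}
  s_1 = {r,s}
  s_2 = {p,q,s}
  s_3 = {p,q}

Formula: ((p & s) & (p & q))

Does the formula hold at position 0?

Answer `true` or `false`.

Answer: false

Derivation:
s_0={q}: ((p & s) & (p & q))=False (p & s)=False p=False s=False (p & q)=False q=True
s_1={r,s}: ((p & s) & (p & q))=False (p & s)=False p=False s=True (p & q)=False q=False
s_2={p,q,s}: ((p & s) & (p & q))=True (p & s)=True p=True s=True (p & q)=True q=True
s_3={p,q}: ((p & s) & (p & q))=False (p & s)=False p=True s=False (p & q)=True q=True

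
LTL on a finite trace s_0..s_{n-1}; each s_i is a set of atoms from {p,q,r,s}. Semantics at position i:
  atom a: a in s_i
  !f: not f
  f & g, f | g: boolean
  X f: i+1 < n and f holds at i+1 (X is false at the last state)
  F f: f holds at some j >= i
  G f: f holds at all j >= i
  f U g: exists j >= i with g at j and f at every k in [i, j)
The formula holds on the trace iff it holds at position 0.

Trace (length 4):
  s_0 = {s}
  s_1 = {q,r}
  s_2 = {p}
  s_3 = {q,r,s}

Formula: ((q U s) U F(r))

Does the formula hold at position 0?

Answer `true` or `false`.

Answer: true

Derivation:
s_0={s}: ((q U s) U F(r))=True (q U s)=True q=False s=True F(r)=True r=False
s_1={q,r}: ((q U s) U F(r))=True (q U s)=False q=True s=False F(r)=True r=True
s_2={p}: ((q U s) U F(r))=True (q U s)=False q=False s=False F(r)=True r=False
s_3={q,r,s}: ((q U s) U F(r))=True (q U s)=True q=True s=True F(r)=True r=True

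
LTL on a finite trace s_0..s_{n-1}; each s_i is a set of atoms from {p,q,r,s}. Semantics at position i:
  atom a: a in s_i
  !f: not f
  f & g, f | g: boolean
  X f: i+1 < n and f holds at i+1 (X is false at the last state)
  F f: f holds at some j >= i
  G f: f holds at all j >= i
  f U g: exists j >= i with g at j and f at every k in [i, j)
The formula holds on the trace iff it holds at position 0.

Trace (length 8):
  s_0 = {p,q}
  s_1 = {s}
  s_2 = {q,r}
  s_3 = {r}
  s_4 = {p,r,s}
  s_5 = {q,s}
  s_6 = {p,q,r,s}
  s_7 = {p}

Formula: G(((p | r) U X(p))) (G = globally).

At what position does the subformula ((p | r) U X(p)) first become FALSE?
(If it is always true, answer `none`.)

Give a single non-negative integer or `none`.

Answer: 0

Derivation:
s_0={p,q}: ((p | r) U X(p))=False (p | r)=True p=True r=False X(p)=False
s_1={s}: ((p | r) U X(p))=False (p | r)=False p=False r=False X(p)=False
s_2={q,r}: ((p | r) U X(p))=True (p | r)=True p=False r=True X(p)=False
s_3={r}: ((p | r) U X(p))=True (p | r)=True p=False r=True X(p)=True
s_4={p,r,s}: ((p | r) U X(p))=True (p | r)=True p=True r=True X(p)=False
s_5={q,s}: ((p | r) U X(p))=True (p | r)=False p=False r=False X(p)=True
s_6={p,q,r,s}: ((p | r) U X(p))=True (p | r)=True p=True r=True X(p)=True
s_7={p}: ((p | r) U X(p))=False (p | r)=True p=True r=False X(p)=False
G(((p | r) U X(p))) holds globally = False
First violation at position 0.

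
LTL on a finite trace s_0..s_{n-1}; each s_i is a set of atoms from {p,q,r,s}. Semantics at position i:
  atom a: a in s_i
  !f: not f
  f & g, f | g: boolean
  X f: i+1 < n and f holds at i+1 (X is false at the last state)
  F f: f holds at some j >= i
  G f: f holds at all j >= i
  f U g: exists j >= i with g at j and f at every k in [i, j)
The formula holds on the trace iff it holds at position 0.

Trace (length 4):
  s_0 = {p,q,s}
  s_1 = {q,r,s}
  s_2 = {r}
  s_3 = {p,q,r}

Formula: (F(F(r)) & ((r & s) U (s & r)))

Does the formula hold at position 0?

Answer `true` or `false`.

Answer: false

Derivation:
s_0={p,q,s}: (F(F(r)) & ((r & s) U (s & r)))=False F(F(r))=True F(r)=True r=False ((r & s) U (s & r))=False (r & s)=False s=True (s & r)=False
s_1={q,r,s}: (F(F(r)) & ((r & s) U (s & r)))=True F(F(r))=True F(r)=True r=True ((r & s) U (s & r))=True (r & s)=True s=True (s & r)=True
s_2={r}: (F(F(r)) & ((r & s) U (s & r)))=False F(F(r))=True F(r)=True r=True ((r & s) U (s & r))=False (r & s)=False s=False (s & r)=False
s_3={p,q,r}: (F(F(r)) & ((r & s) U (s & r)))=False F(F(r))=True F(r)=True r=True ((r & s) U (s & r))=False (r & s)=False s=False (s & r)=False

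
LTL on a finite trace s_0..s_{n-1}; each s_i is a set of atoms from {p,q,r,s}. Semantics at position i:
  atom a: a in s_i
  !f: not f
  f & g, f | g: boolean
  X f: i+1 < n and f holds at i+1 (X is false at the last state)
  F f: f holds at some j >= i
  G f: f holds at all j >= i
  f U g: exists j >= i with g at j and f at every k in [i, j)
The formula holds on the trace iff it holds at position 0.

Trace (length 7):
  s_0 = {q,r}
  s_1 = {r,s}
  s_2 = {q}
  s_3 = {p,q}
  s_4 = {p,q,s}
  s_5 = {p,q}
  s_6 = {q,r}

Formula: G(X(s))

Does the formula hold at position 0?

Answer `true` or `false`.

Answer: false

Derivation:
s_0={q,r}: G(X(s))=False X(s)=True s=False
s_1={r,s}: G(X(s))=False X(s)=False s=True
s_2={q}: G(X(s))=False X(s)=False s=False
s_3={p,q}: G(X(s))=False X(s)=True s=False
s_4={p,q,s}: G(X(s))=False X(s)=False s=True
s_5={p,q}: G(X(s))=False X(s)=False s=False
s_6={q,r}: G(X(s))=False X(s)=False s=False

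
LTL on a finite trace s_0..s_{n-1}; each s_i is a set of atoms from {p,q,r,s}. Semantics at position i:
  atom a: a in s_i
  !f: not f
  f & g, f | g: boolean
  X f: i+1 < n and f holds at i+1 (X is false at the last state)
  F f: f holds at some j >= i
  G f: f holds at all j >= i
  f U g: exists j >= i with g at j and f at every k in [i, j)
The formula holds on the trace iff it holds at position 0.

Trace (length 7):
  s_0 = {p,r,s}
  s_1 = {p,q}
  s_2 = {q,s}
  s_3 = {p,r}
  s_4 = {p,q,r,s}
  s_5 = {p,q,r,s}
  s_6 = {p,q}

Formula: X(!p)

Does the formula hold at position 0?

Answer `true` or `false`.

Answer: false

Derivation:
s_0={p,r,s}: X(!p)=False !p=False p=True
s_1={p,q}: X(!p)=True !p=False p=True
s_2={q,s}: X(!p)=False !p=True p=False
s_3={p,r}: X(!p)=False !p=False p=True
s_4={p,q,r,s}: X(!p)=False !p=False p=True
s_5={p,q,r,s}: X(!p)=False !p=False p=True
s_6={p,q}: X(!p)=False !p=False p=True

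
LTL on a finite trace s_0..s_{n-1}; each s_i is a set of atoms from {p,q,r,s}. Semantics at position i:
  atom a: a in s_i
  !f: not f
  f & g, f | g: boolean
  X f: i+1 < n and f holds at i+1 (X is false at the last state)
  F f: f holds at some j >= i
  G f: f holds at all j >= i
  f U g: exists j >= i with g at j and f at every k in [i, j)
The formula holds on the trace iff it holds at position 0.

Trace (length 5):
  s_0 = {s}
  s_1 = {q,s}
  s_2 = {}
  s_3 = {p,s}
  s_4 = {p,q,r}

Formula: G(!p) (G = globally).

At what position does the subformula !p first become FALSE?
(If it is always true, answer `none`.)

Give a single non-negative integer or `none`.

Answer: 3

Derivation:
s_0={s}: !p=True p=False
s_1={q,s}: !p=True p=False
s_2={}: !p=True p=False
s_3={p,s}: !p=False p=True
s_4={p,q,r}: !p=False p=True
G(!p) holds globally = False
First violation at position 3.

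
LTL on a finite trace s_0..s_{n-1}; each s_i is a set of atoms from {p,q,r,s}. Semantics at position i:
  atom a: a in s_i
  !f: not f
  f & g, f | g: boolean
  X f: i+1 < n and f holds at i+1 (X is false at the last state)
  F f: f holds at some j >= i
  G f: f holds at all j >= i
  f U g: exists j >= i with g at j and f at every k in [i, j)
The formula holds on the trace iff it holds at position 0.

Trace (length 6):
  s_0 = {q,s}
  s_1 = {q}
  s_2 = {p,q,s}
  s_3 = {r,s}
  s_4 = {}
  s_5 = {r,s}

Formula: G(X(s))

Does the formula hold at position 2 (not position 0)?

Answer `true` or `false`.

Answer: false

Derivation:
s_0={q,s}: G(X(s))=False X(s)=False s=True
s_1={q}: G(X(s))=False X(s)=True s=False
s_2={p,q,s}: G(X(s))=False X(s)=True s=True
s_3={r,s}: G(X(s))=False X(s)=False s=True
s_4={}: G(X(s))=False X(s)=True s=False
s_5={r,s}: G(X(s))=False X(s)=False s=True
Evaluating at position 2: result = False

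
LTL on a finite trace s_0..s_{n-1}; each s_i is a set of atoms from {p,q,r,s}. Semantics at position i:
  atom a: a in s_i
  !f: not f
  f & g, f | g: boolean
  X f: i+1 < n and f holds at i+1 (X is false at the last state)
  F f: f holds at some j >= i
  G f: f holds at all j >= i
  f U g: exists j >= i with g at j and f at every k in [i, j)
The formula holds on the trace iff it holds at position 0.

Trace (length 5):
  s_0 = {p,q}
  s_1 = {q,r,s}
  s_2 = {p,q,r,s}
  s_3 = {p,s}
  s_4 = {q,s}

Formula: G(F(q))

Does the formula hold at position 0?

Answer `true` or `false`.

s_0={p,q}: G(F(q))=True F(q)=True q=True
s_1={q,r,s}: G(F(q))=True F(q)=True q=True
s_2={p,q,r,s}: G(F(q))=True F(q)=True q=True
s_3={p,s}: G(F(q))=True F(q)=True q=False
s_4={q,s}: G(F(q))=True F(q)=True q=True

Answer: true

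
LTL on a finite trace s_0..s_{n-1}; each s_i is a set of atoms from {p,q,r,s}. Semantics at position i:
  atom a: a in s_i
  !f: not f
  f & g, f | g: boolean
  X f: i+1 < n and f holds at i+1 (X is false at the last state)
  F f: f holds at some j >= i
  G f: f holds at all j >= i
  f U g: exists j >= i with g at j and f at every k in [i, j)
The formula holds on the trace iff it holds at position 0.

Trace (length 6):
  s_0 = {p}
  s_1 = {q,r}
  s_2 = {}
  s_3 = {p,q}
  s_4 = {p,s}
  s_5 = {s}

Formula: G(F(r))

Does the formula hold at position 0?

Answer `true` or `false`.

s_0={p}: G(F(r))=False F(r)=True r=False
s_1={q,r}: G(F(r))=False F(r)=True r=True
s_2={}: G(F(r))=False F(r)=False r=False
s_3={p,q}: G(F(r))=False F(r)=False r=False
s_4={p,s}: G(F(r))=False F(r)=False r=False
s_5={s}: G(F(r))=False F(r)=False r=False

Answer: false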